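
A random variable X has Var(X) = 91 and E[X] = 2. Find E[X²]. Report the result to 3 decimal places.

95.000

E[X²] = Var(X) + (E[X])² = 91 + (2)² = 95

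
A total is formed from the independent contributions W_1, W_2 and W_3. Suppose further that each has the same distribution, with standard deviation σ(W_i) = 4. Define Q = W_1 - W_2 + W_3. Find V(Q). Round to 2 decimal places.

48.00

V(W_i) = (4)² = 16
By independence, V(Q) = (1)²V(W_1) + (-1)²V(W_2) + (1)²V(W_3)
= (1)²·16 + (-1)²·16 + (1)²·16 = 48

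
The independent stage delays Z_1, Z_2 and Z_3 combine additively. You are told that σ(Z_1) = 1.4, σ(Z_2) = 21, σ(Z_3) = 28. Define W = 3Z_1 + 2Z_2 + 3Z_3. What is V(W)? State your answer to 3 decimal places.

V(Z_1) = 1.96, V(Z_2) = 441, V(Z_3) = 784
By independence, V(W) = (3)²V(Z_1) + (2)²V(Z_2) + (3)²V(Z_3)
= (3)²·1.96 + (2)²·441 + (3)²·784 = 8837.64

8837.640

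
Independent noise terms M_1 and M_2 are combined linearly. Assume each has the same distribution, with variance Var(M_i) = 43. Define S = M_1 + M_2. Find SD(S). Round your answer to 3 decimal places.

By independence, Var(S) = (1)²Var(M_1) + (1)²Var(M_2)
= (1)²·43 + (1)²·43 = 86
SD(S) = √86 ≈ 9.274

9.274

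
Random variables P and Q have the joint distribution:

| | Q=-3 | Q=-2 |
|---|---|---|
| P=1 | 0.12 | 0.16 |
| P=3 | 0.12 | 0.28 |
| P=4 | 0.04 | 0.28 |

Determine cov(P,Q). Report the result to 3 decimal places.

E[P] = 2.76,  E[Q] = -2.28
E[PQ] = -6.16
cov(P,Q) = E[PQ] − E[P]E[Q] = -6.16 − (2.76)(-2.28) = 0.1328

0.133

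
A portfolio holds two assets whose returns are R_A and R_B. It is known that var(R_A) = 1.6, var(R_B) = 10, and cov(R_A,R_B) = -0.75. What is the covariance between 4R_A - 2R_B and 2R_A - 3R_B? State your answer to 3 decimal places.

84.800

cov(4R_A - 2R_B, 2R_A - 3R_B) = (4)(2)var(R_A) + (-2)(-3)var(R_B) + [(4)(-3) + (-2)(2)]cov(R_A,R_B)
= 8·1.6 + 6·10 + -16·-0.75 = 84.8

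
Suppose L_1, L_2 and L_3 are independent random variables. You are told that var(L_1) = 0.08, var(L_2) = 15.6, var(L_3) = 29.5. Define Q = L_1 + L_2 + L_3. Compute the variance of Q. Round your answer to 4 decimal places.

45.1800

By independence, var(Q) = (1)²var(L_1) + (1)²var(L_2) + (1)²var(L_3)
= (1)²·0.08 + (1)²·15.6 + (1)²·29.5 = 45.18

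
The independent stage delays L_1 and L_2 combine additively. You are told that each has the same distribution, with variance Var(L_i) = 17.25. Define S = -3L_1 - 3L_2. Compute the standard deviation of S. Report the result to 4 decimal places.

By independence, Var(S) = (-3)²Var(L_1) + (-3)²Var(L_2)
= (-3)²·17.25 + (-3)²·17.25 = 310.5
σ(S) = √310.5 ≈ 17.6210

17.6210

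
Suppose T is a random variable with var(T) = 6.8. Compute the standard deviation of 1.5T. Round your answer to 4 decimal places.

var(1.5T) = (1.5)²·6.8 = 15.3
SD(1.5T) = √15.3 ≈ 3.9115

3.9115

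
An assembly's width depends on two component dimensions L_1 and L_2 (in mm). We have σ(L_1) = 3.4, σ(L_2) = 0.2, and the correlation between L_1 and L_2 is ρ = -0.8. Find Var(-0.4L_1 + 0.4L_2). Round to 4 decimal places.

2.0301

Var(L_1) = (3.4)² = 11.56;  Var(L_2) = (0.2)² = 0.04
Cov(L_1,L_2) = ρ·σ(L_1)·σ(L_2) = -0.8·3.4·0.2 = -0.544
Var(-0.4L_1 + 0.4L_2) = (-0.4)²·Var(L_1) + (0.4)²·Var(L_2) + 2·(-0.4)·(0.4)·Cov(L_1,L_2)
= 0.16·11.56 + 0.16·0.04 + -0.32·-0.544 = 2.03008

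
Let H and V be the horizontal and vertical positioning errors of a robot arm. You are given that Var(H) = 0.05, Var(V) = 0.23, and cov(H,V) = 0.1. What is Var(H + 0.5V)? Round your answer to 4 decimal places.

Var(H + 0.5V) = (1)²·Var(H) + (0.5)²·Var(V) + 2·(1)·(0.5)·cov(H,V)
= 1·0.05 + 0.25·0.23 + 1·0.1 = 0.2075

0.2075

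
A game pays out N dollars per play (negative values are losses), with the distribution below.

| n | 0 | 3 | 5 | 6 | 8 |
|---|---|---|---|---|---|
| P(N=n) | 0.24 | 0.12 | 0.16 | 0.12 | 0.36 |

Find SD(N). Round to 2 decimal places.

E[N] = (0)(0.24) + (3)(0.12) + (5)(0.16) + (6)(0.12) + (8)(0.36) = 4.76
E[N²] = (0)²(0.24) + (3)²(0.12) + (5)²(0.16) + (6)²(0.12) + (8)²(0.36) = 32.44
var(N) = E[N²] − (E[N])² = 32.44 − (4.76)² = 9.7824
SD(N) = √9.7824 ≈ 3.13

3.13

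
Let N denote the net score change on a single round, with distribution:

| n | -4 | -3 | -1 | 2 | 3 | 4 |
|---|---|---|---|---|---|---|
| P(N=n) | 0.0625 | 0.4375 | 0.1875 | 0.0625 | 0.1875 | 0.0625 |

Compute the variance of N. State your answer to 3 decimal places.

7.402

E[N] = (-4)(0.0625) + (-3)(0.4375) + (-1)(0.1875) + (2)(0.0625) + (3)(0.1875) + (4)(0.0625) = -0.8125
E[N²] = (-4)²(0.0625) + (-3)²(0.4375) + (-1)²(0.1875) + (2)²(0.0625) + (3)²(0.1875) + (4)²(0.0625) = 8.0625
Var(N) = E[N²] − (E[N])² = 8.0625 − (-0.8125)² = 7.40234375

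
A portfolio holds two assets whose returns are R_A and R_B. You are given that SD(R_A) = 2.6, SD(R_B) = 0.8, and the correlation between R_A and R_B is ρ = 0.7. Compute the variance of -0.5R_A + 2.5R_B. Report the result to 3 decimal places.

2.050

Var(R_A) = (2.6)² = 6.76;  Var(R_B) = (0.8)² = 0.64
Cov(R_A,R_B) = ρ·SD(R_A)·SD(R_B) = 0.7·2.6·0.8 = 1.456
Var(-0.5R_A + 2.5R_B) = (-0.5)²·Var(R_A) + (2.5)²·Var(R_B) + 2·(-0.5)·(2.5)·Cov(R_A,R_B)
= 0.25·6.76 + 6.25·0.64 + -2.5·1.456 = 2.05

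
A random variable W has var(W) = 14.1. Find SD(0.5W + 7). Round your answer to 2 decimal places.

1.88

var(0.5W + 7) = (0.5)²·14.1 = 3.525
SD(0.5W + 7) = √3.525 ≈ 1.88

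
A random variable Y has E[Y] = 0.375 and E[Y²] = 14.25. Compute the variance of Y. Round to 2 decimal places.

14.11

Var(Y) = 14.25 − (0.375)² = 14.109375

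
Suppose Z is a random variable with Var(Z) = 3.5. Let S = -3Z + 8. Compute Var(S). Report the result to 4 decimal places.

Var(-3Z + 8) = (-3)²·Var(Z) = 9·3.5 = 31.5

31.5000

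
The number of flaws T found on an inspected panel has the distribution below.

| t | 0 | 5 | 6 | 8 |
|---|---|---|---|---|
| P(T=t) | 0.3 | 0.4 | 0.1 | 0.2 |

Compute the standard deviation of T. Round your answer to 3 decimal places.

E[T] = (0)(0.3) + (5)(0.4) + (6)(0.1) + (8)(0.2) = 4.2
E[T²] = (0)²(0.3) + (5)²(0.4) + (6)²(0.1) + (8)²(0.2) = 26.4
V(T) = E[T²] − (E[T])² = 26.4 − (4.2)² = 8.76
SD(T) = √8.76 ≈ 2.960

2.960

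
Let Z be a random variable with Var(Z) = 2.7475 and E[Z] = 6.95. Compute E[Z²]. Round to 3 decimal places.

E[Z²] = Var(Z) + (E[Z])² = 2.7475 + (6.95)² = 51.05

51.050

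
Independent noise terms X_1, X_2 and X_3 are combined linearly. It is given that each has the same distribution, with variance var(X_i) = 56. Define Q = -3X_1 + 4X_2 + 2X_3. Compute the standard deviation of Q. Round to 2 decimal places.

40.30

By independence, var(Q) = (-3)²var(X_1) + (4)²var(X_2) + (2)²var(X_3)
= (-3)²·56 + (4)²·56 + (2)²·56 = 1624
sd(Q) = √1624 ≈ 40.30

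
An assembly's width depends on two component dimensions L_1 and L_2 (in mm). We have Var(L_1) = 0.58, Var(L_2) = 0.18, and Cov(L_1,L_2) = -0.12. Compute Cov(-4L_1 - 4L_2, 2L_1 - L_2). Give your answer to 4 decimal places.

-3.4400

Cov(-4L_1 - 4L_2, 2L_1 - L_2) = (-4)(2)Var(L_1) + (-4)(-1)Var(L_2) + [(-4)(-1) + (-4)(2)]Cov(L_1,L_2)
= -8·0.58 + 4·0.18 + -4·-0.12 = -3.44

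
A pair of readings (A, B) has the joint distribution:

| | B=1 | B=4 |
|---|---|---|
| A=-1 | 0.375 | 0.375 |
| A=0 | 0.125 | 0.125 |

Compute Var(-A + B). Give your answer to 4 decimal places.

E[A] = -0.75,  E[B] = 2.5,  E[AB] = -1.875
Var(A) = 0.75 − (-0.75)² = 0.1875;  Var(B) = 8.5 − (2.5)² = 2.25
Cov(A,B) = -1.875 − (-0.75)(2.5) = 0
Var(-A + B) = (-1)²·0.1875 + (1)²·2.25 + 2·(-1)·(1)·0 = 2.4375

2.4375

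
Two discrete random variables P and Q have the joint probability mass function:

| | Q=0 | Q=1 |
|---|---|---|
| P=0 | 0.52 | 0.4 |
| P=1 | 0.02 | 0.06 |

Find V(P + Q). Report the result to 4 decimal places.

0.3684

E[P] = 0.08,  E[Q] = 0.46,  E[PQ] = 0.06
V(P) = 0.08 − (0.08)² = 0.0736;  V(Q) = 0.46 − (0.46)² = 0.2484
cov(P,Q) = 0.06 − (0.08)(0.46) = 0.0232
V(P + Q) = (1)²·0.0736 + (1)²·0.2484 + 2·(1)·(1)·0.0232 = 0.3684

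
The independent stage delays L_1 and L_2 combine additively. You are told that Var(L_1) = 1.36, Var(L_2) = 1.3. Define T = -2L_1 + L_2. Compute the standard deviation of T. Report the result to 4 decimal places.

By independence, Var(T) = (-2)²Var(L_1) + (1)²Var(L_2)
= (-2)²·1.36 + (1)²·1.3 = 6.74
SD(T) = √6.74 ≈ 2.5962

2.5962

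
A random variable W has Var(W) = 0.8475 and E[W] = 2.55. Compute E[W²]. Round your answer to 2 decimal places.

E[W²] = Var(W) + (E[W])² = 0.8475 + (2.55)² = 7.35

7.35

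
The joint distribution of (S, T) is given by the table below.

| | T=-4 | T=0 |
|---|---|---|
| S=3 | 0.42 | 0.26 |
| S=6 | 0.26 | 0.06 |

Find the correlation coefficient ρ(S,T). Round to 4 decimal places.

E[S] = 3.96,  E[T] = -2.72
E[ST] = -11.28
cov(S,T) = E[ST] − E[S]E[T] = -11.28 − (3.96)(-2.72) = -0.5088
V(S) = 1.9584,  V(T) = 3.4816
ρ = -0.5088 / √(1.9584·3.4816) ≈ -0.1949

-0.1949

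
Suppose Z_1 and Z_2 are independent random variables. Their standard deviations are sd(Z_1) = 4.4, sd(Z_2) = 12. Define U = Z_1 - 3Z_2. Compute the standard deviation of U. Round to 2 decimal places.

Var(Z_1) = 19.36, Var(Z_2) = 144
By independence, Var(U) = (1)²Var(Z_1) + (-3)²Var(Z_2)
= (1)²·19.36 + (-3)²·144 = 1315.36
sd(U) = √1315.36 ≈ 36.27

36.27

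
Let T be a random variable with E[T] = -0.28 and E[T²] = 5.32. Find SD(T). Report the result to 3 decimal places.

Var(T) = 5.32 − (-0.28)² = 5.2416
SD(T) = √5.2416 ≈ 2.289

2.289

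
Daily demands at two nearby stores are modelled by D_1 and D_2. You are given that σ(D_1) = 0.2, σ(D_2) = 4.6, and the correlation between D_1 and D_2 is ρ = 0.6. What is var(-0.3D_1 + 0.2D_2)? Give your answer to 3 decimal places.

var(D_1) = (0.2)² = 0.04;  var(D_2) = (4.6)² = 21.16
Cov(D_1,D_2) = ρ·σ(D_1)·σ(D_2) = 0.6·0.2·4.6 = 0.552
var(-0.3D_1 + 0.2D_2) = (-0.3)²·var(D_1) + (0.2)²·var(D_2) + 2·(-0.3)·(0.2)·Cov(D_1,D_2)
= 0.09·0.04 + 0.04·21.16 + -0.12·0.552 = 0.78376

0.784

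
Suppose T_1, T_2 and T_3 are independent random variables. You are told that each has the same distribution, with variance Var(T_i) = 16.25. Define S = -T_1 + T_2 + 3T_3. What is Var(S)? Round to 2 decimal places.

By independence, Var(S) = (-1)²Var(T_1) + (1)²Var(T_2) + (3)²Var(T_3)
= (-1)²·16.25 + (1)²·16.25 + (3)²·16.25 = 178.75

178.75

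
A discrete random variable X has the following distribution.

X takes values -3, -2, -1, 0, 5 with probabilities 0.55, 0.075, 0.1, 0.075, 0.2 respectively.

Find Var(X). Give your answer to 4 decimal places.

9.5400

E[X] = (-3)(0.55) + (-2)(0.075) + (-1)(0.1) + (0)(0.075) + (5)(0.2) = -0.9
E[X²] = (-3)²(0.55) + (-2)²(0.075) + (-1)²(0.1) + (0)²(0.075) + (5)²(0.2) = 10.35
Var(X) = E[X²] − (E[X])² = 10.35 − (-0.9)² = 9.54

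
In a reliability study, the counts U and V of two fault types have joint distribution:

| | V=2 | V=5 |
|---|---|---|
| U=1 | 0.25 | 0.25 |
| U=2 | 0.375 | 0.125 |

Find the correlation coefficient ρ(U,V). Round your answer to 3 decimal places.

E[U] = 1.5,  E[V] = 3.125
E[UV] = 4.5
Cov(U,V) = E[UV] − E[U]E[V] = 4.5 − (1.5)(3.125) = -0.1875
var(U) = 0.25,  var(V) = 2.109375
ρ = -0.1875 / √(0.25·2.109375) ≈ -0.258

-0.258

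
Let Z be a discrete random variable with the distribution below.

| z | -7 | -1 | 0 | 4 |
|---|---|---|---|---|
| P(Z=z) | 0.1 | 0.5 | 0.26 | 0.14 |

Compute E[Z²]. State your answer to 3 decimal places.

7.640

E[Z²] = (-7)²(0.1) + (-1)²(0.5) + (0)²(0.26) + (4)²(0.14) = 7.64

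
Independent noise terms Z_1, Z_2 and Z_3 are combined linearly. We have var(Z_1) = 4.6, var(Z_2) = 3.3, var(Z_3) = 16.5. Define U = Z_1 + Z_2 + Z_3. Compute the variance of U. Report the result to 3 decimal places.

By independence, var(U) = (1)²var(Z_1) + (1)²var(Z_2) + (1)²var(Z_3)
= (1)²·4.6 + (1)²·3.3 + (1)²·16.5 = 24.4

24.400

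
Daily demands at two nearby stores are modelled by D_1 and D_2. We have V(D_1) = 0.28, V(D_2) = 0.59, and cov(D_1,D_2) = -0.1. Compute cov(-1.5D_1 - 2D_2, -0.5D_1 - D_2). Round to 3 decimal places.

1.140

cov(-1.5D_1 - 2D_2, -0.5D_1 - D_2) = (-1.5)(-0.5)V(D_1) + (-2)(-1)V(D_2) + [(-1.5)(-1) + (-2)(-0.5)]cov(D_1,D_2)
= 0.75·0.28 + 2·0.59 + 2.5·-0.1 = 1.14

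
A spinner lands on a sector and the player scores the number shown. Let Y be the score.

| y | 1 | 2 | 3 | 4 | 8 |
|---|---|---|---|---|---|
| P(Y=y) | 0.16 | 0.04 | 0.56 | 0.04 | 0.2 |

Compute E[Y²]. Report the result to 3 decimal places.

E[Y²] = (1)²(0.16) + (2)²(0.04) + (3)²(0.56) + (4)²(0.04) + (8)²(0.2) = 18.8

18.800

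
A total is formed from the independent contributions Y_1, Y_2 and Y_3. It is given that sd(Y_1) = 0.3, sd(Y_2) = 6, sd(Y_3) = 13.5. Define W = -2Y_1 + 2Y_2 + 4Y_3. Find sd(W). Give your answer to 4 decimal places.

Var(Y_1) = 0.09, Var(Y_2) = 36, Var(Y_3) = 182.25
By independence, Var(W) = (-2)²Var(Y_1) + (2)²Var(Y_2) + (4)²Var(Y_3)
= (-2)²·0.09 + (2)²·36 + (4)²·182.25 = 3060.36
sd(W) = √3060.36 ≈ 55.3205

55.3205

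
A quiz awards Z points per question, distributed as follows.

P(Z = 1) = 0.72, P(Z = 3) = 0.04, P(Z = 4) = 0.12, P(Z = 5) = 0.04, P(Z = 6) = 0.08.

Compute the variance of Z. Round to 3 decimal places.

2.880

E[Z] = (1)(0.72) + (3)(0.04) + (4)(0.12) + (5)(0.04) + (6)(0.08) = 2
E[Z²] = (1)²(0.72) + (3)²(0.04) + (4)²(0.12) + (5)²(0.04) + (6)²(0.08) = 6.88
V(Z) = E[Z²] − (E[Z])² = 6.88 − (2)² = 2.88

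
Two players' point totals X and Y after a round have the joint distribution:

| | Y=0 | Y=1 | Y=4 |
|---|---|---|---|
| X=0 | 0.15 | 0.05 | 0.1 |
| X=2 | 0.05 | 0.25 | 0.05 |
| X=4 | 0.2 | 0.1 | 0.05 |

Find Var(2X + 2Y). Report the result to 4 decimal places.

E[X] = 2.1,  E[Y] = 1.2,  E[XY] = 2.1
Var(X) = 7 − (2.1)² = 2.59;  Var(Y) = 3.6 − (1.2)² = 2.16
cov(X,Y) = 2.1 − (2.1)(1.2) = -0.42
Var(2X + 2Y) = (2)²·2.59 + (2)²·2.16 + 2·(2)·(2)·-0.42 = 15.64

15.6400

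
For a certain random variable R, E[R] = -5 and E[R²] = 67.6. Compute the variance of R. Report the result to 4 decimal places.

42.6000

V(R) = 67.6 − (-5)² = 42.6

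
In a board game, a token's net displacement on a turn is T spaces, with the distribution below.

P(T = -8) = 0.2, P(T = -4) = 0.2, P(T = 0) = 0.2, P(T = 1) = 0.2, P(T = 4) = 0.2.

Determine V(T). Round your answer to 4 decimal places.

17.4400

E[T] = (-8)(0.2) + (-4)(0.2) + (0)(0.2) + (1)(0.2) + (4)(0.2) = -1.4
E[T²] = (-8)²(0.2) + (-4)²(0.2) + (0)²(0.2) + (1)²(0.2) + (4)²(0.2) = 19.4
V(T) = E[T²] − (E[T])² = 19.4 − (-1.4)² = 17.44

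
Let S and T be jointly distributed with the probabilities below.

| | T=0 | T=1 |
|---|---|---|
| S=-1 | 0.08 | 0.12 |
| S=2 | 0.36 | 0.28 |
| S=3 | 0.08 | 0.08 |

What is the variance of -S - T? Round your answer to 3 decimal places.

1.878

E[S] = 1.56,  E[T] = 0.48,  E[ST] = 0.68
V(S) = 4.2 − (1.56)² = 1.7664;  V(T) = 0.48 − (0.48)² = 0.2496
cov(S,T) = 0.68 − (1.56)(0.48) = -0.0688
V(-S - T) = (-1)²·1.7664 + (-1)²·0.2496 + 2·(-1)·(-1)·-0.0688 = 1.8784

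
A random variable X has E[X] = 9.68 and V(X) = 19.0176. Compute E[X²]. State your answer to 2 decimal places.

112.72

E[X²] = V(X) + (E[X])² = 19.0176 + (9.68)² = 112.72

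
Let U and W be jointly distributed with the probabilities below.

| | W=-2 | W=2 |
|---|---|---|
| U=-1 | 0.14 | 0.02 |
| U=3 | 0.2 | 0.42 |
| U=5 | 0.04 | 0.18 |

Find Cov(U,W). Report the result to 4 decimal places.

1.6160

E[U] = 2.8,  E[W] = 0.48
E[UW] = 2.96
Cov(U,W) = E[UW] − E[U]E[W] = 2.96 − (2.8)(0.48) = 1.616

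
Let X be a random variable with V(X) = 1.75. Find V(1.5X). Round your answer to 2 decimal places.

V(1.5X) = (1.5)²·V(X) = 2.25·1.75 = 3.9375

3.94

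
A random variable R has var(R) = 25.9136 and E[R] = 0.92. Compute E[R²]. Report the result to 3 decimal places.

26.760

E[R²] = var(R) + (E[R])² = 25.9136 + (0.92)² = 26.76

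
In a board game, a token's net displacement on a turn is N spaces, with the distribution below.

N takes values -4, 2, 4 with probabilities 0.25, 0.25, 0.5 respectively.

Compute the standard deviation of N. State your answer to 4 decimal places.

3.2787

E[N] = (-4)(0.25) + (2)(0.25) + (4)(0.5) = 1.5
E[N²] = (-4)²(0.25) + (2)²(0.25) + (4)²(0.5) = 13
Var(N) = E[N²] − (E[N])² = 13 − (1.5)² = 10.75
SD(N) = √10.75 ≈ 3.2787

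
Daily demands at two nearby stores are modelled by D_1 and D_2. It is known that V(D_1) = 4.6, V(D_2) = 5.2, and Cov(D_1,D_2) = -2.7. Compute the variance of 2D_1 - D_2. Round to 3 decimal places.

V(2D_1 - D_2) = (2)²·V(D_1) + (-1)²·V(D_2) + 2·(2)·(-1)·Cov(D_1,D_2)
= 4·4.6 + 1·5.2 + -4·-2.7 = 34.4

34.400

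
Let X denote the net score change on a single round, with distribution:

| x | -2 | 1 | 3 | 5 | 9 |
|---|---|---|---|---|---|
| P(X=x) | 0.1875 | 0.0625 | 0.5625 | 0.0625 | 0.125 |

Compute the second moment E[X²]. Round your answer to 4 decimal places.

17.5625

E[X²] = (-2)²(0.1875) + (1)²(0.0625) + (3)²(0.5625) + (5)²(0.0625) + (9)²(0.125) = 17.5625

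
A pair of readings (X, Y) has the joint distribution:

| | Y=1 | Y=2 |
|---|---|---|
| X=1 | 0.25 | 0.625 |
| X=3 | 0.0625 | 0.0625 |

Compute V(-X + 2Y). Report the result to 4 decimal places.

E[X] = 1.25,  E[Y] = 1.6875,  E[XY] = 2.0625
V(X) = 2 − (1.25)² = 0.4375;  V(Y) = 3.0625 − (1.6875)² = 0.21484375
Cov(X,Y) = 2.0625 − (1.25)(1.6875) = -0.046875
V(-X + 2Y) = (-1)²·0.4375 + (2)²·0.21484375 + 2·(-1)·(2)·-0.046875 = 1.484375

1.4844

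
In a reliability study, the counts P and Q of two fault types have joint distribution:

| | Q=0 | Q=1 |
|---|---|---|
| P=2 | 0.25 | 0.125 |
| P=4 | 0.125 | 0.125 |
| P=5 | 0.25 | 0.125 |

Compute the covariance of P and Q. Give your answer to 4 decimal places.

0.0156

E[P] = 3.625,  E[Q] = 0.375
E[PQ] = 1.375
Cov(P,Q) = E[PQ] − E[P]E[Q] = 1.375 − (3.625)(0.375) = 0.015625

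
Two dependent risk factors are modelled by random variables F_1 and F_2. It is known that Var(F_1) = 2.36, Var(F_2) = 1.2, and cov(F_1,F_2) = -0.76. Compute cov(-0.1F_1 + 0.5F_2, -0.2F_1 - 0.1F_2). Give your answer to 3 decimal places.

cov(-0.1F_1 + 0.5F_2, -0.2F_1 - 0.1F_2) = (-0.1)(-0.2)Var(F_1) + (0.5)(-0.1)Var(F_2) + [(-0.1)(-0.1) + (0.5)(-0.2)]cov(F_1,F_2)
= 0.02·2.36 + -0.05·1.2 + -0.09·-0.76 = 0.0556

0.056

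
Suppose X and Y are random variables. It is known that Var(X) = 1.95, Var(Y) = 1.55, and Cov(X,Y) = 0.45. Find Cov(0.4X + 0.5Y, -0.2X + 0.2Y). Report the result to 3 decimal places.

Cov(0.4X + 0.5Y, -0.2X + 0.2Y) = (0.4)(-0.2)Var(X) + (0.5)(0.2)Var(Y) + [(0.4)(0.2) + (0.5)(-0.2)]Cov(X,Y)
= -0.08·1.95 + 0.1·1.55 + -0.02·0.45 = -0.01

-0.010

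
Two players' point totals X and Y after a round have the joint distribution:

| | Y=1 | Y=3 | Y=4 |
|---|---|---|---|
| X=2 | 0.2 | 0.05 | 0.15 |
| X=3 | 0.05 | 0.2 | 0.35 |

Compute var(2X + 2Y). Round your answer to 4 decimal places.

E[X] = 2.6,  E[Y] = 3,  E[XY] = 8.05
var(X) = 7 − (2.6)² = 0.24;  var(Y) = 10.5 − (3)² = 1.5
cov(X,Y) = 8.05 − (2.6)(3) = 0.25
var(2X + 2Y) = (2)²·0.24 + (2)²·1.5 + 2·(2)·(2)·0.25 = 8.96

8.9600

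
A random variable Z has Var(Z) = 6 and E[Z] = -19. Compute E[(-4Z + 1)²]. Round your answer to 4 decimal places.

6025.0000

E[-4Z + 1] = -4·-19 + 1 = 77
Var(-4Z + 1) = (-4)²·6 = 96
E[(-4Z + 1)²] = Var((-4Z + 1)) + (E[(-4Z + 1)])² = 96 + (77)² = 6025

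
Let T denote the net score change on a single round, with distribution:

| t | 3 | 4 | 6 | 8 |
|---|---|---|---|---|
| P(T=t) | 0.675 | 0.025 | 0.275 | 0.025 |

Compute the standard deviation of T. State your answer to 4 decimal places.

1.4746

E[T] = (3)(0.675) + (4)(0.025) + (6)(0.275) + (8)(0.025) = 3.975
E[T²] = (3)²(0.675) + (4)²(0.025) + (6)²(0.275) + (8)²(0.025) = 17.975
Var(T) = E[T²] − (E[T])² = 17.975 − (3.975)² = 2.174375
SD(T) = √2.174375 ≈ 1.4746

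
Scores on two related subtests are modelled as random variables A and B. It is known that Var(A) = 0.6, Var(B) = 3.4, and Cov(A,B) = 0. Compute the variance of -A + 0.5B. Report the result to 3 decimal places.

1.450

Var(-A + 0.5B) = (-1)²·Var(A) + (0.5)²·Var(B) + 2·(-1)·(0.5)·Cov(A,B)
= 1·0.6 + 0.25·3.4 + -1·0 = 1.45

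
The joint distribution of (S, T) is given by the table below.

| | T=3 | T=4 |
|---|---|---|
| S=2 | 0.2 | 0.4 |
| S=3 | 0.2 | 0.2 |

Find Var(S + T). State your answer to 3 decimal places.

0.400

E[S] = 2.4,  E[T] = 3.6,  E[ST] = 8.6
Var(S) = 6 − (2.4)² = 0.24;  Var(T) = 13.2 − (3.6)² = 0.24
Cov(S,T) = 8.6 − (2.4)(3.6) = -0.04
Var(S + T) = (1)²·0.24 + (1)²·0.24 + 2·(1)·(1)·-0.04 = 0.4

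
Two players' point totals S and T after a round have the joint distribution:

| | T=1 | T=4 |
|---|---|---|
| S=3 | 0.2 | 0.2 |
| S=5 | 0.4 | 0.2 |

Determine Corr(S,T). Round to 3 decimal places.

-0.167

E[S] = 4.2,  E[T] = 2.2
E[ST] = 9
Cov(S,T) = E[ST] − E[S]E[T] = 9 − (4.2)(2.2) = -0.24
V(S) = 0.96,  V(T) = 2.16
ρ = -0.24 / √(0.96·2.16) ≈ -0.167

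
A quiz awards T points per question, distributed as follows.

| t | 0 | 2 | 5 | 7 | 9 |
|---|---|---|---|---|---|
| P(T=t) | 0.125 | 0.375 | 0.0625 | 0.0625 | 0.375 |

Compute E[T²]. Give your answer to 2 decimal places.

E[T²] = (0)²(0.125) + (2)²(0.375) + (5)²(0.0625) + (7)²(0.0625) + (9)²(0.375) = 36.5

36.50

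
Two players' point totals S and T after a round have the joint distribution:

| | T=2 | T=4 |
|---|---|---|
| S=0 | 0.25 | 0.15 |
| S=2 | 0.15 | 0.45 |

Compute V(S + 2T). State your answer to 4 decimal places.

6.2400

E[S] = 1.2,  E[T] = 3.2,  E[ST] = 4.2
V(S) = 2.4 − (1.2)² = 0.96;  V(T) = 11.2 − (3.2)² = 0.96
Cov(S,T) = 4.2 − (1.2)(3.2) = 0.36
V(S + 2T) = (1)²·0.96 + (2)²·0.96 + 2·(1)·(2)·0.36 = 6.24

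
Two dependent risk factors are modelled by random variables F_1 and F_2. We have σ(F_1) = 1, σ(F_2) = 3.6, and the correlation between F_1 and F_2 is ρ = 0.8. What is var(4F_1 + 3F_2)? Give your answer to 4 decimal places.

201.7600

var(F_1) = (1)² = 1;  var(F_2) = (3.6)² = 12.96
Cov(F_1,F_2) = ρ·σ(F_1)·σ(F_2) = 0.8·1·3.6 = 2.88
var(4F_1 + 3F_2) = (4)²·var(F_1) + (3)²·var(F_2) + 2·(4)·(3)·Cov(F_1,F_2)
= 16·1 + 9·12.96 + 24·2.88 = 201.76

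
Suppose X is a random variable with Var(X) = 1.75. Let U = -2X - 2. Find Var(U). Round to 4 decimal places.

Var(-2X - 2) = (-2)²·Var(X) = 4·1.75 = 7

7.0000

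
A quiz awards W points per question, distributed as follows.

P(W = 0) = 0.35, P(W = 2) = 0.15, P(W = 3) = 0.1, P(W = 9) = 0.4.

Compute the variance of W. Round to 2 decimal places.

16.26

E[W] = (0)(0.35) + (2)(0.15) + (3)(0.1) + (9)(0.4) = 4.2
E[W²] = (0)²(0.35) + (2)²(0.15) + (3)²(0.1) + (9)²(0.4) = 33.9
V(W) = E[W²] − (E[W])² = 33.9 − (4.2)² = 16.26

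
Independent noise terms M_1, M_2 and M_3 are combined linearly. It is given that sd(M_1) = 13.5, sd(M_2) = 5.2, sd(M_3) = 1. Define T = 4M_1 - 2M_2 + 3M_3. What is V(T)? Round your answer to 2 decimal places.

V(M_1) = 182.25, V(M_2) = 27.04, V(M_3) = 1
By independence, V(T) = (4)²V(M_1) + (-2)²V(M_2) + (3)²V(M_3)
= (4)²·182.25 + (-2)²·27.04 + (3)²·1 = 3033.16

3033.16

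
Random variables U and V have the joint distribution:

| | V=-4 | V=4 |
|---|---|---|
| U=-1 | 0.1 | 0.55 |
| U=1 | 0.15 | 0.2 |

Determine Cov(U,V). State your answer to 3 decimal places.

E[U] = -0.3,  E[V] = 2
E[UV] = -1.6
Cov(U,V) = E[UV] − E[U]E[V] = -1.6 − (-0.3)(2) = -1

-1.000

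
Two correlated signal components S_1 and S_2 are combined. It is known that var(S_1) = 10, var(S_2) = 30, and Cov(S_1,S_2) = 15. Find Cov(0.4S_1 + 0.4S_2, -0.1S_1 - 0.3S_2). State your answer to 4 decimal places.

-6.4000

Cov(0.4S_1 + 0.4S_2, -0.1S_1 - 0.3S_2) = (0.4)(-0.1)var(S_1) + (0.4)(-0.3)var(S_2) + [(0.4)(-0.3) + (0.4)(-0.1)]Cov(S_1,S_2)
= -0.04·10 + -0.12·30 + -0.16·15 = -6.4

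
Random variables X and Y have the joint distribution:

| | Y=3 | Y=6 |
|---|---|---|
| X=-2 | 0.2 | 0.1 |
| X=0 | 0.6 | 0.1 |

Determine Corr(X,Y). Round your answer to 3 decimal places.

E[X] = -0.6,  E[Y] = 3.6
E[XY] = -2.4
cov(X,Y) = E[XY] − E[X]E[Y] = -2.4 − (-0.6)(3.6) = -0.24
V(X) = 0.84,  V(Y) = 1.44
ρ = -0.24 / √(0.84·1.44) ≈ -0.218

-0.218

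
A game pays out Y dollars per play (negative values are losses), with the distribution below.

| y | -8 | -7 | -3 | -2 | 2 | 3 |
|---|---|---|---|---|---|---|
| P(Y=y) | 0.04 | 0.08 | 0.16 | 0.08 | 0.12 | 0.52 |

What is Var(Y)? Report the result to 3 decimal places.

13.322

E[Y] = (-8)(0.04) + (-7)(0.08) + (-3)(0.16) + (-2)(0.08) + (2)(0.12) + (3)(0.52) = 0.28
E[Y²] = (-8)²(0.04) + (-7)²(0.08) + (-3)²(0.16) + (-2)²(0.08) + (2)²(0.12) + (3)²(0.52) = 13.4
Var(Y) = E[Y²] − (E[Y])² = 13.4 − (0.28)² = 13.3216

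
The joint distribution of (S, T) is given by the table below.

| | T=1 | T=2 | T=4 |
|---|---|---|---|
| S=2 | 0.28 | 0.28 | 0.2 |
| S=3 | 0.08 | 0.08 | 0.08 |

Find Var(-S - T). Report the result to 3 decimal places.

E[S] = 2.24,  E[T] = 2.2,  E[ST] = 4.96
Var(S) = 5.2 − (2.24)² = 0.1824;  Var(T) = 6.28 − (2.2)² = 1.44
Cov(S,T) = 4.96 − (2.24)(2.2) = 0.032
Var(-S - T) = (-1)²·0.1824 + (-1)²·1.44 + 2·(-1)·(-1)·0.032 = 1.6864

1.686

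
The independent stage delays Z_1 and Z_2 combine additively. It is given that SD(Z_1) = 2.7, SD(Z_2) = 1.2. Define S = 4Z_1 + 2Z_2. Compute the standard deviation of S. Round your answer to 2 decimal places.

V(Z_1) = 7.29, V(Z_2) = 1.44
By independence, V(S) = (4)²V(Z_1) + (2)²V(Z_2)
= (4)²·7.29 + (2)²·1.44 = 122.4
SD(S) = √122.4 ≈ 11.06

11.06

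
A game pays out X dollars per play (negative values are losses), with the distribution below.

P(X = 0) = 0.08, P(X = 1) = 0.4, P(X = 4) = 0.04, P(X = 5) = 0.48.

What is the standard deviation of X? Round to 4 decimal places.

E[X] = (0)(0.08) + (1)(0.4) + (4)(0.04) + (5)(0.48) = 2.96
E[X²] = (0)²(0.08) + (1)²(0.4) + (4)²(0.04) + (5)²(0.48) = 13.04
Var(X) = E[X²] − (E[X])² = 13.04 − (2.96)² = 4.2784
SD(X) = √4.2784 ≈ 2.0684

2.0684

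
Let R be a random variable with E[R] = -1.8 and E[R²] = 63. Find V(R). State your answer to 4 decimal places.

V(R) = 63 − (-1.8)² = 59.76

59.7600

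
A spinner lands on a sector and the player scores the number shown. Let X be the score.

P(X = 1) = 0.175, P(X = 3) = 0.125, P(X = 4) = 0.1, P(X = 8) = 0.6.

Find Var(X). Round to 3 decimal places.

8.238

E[X] = (1)(0.175) + (3)(0.125) + (4)(0.1) + (8)(0.6) = 5.75
E[X²] = (1)²(0.175) + (3)²(0.125) + (4)²(0.1) + (8)²(0.6) = 41.3
Var(X) = E[X²] − (E[X])² = 41.3 − (5.75)² = 8.2375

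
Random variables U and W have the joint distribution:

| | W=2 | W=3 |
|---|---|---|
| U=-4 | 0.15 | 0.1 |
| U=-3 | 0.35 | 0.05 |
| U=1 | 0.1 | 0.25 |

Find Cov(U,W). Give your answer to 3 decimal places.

0.440

E[U] = -1.85,  E[W] = 2.4
E[UW] = -4
Cov(U,W) = E[UW] − E[U]E[W] = -4 − (-1.85)(2.4) = 0.44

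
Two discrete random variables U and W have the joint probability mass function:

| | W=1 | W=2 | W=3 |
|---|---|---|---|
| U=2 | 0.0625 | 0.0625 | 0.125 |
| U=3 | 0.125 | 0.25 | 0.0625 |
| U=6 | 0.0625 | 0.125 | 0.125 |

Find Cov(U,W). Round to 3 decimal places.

0.082

E[U] = 3.6875,  E[W] = 2.0625
E[UW] = 7.6875
Cov(U,W) = E[UW] − E[U]E[W] = 7.6875 − (3.6875)(2.0625) = 0.08203125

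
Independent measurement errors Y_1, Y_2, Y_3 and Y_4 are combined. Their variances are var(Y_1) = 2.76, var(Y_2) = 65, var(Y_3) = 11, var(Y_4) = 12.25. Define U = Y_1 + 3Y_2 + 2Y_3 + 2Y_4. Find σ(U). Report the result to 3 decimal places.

By independence, var(U) = (1)²var(Y_1) + (3)²var(Y_2) + (2)²var(Y_3) + (2)²var(Y_4)
= (1)²·2.76 + (3)²·65 + (2)²·11 + (2)²·12.25 = 680.76
σ(U) = √680.76 ≈ 26.091

26.091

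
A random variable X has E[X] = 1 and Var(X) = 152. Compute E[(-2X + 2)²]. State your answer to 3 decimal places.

E[-2X + 2] = -2·1 + 2 = 0
Var(-2X + 2) = (-2)²·152 = 608
E[(-2X + 2)²] = Var((-2X + 2)) + (E[(-2X + 2)])² = 608 + (0)² = 608

608.000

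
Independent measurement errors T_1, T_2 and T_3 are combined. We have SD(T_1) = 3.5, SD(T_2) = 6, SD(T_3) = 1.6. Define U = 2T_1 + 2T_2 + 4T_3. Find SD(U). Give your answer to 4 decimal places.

15.2958

Var(T_1) = 12.25, Var(T_2) = 36, Var(T_3) = 2.56
By independence, Var(U) = (2)²Var(T_1) + (2)²Var(T_2) + (4)²Var(T_3)
= (2)²·12.25 + (2)²·36 + (4)²·2.56 = 233.96
SD(U) = √233.96 ≈ 15.2958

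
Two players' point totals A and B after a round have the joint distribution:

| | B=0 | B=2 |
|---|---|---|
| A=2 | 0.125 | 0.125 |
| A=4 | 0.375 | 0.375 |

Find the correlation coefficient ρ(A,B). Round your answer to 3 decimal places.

E[A] = 3.5,  E[B] = 1
E[AB] = 3.5
Cov(A,B) = E[AB] − E[A]E[B] = 3.5 − (3.5)(1) = 0
V(A) = 0.75,  V(B) = 1
ρ = 0 / √(0.75·1) ≈ 0.000

0.000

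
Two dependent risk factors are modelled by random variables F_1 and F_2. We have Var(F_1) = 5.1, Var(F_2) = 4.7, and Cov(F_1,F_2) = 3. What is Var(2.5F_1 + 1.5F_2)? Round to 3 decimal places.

Var(2.5F_1 + 1.5F_2) = (2.5)²·Var(F_1) + (1.5)²·Var(F_2) + 2·(2.5)·(1.5)·Cov(F_1,F_2)
= 6.25·5.1 + 2.25·4.7 + 7.5·3 = 64.95

64.950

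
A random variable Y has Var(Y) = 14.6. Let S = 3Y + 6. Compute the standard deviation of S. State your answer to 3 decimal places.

Var(3Y + 6) = (3)²·14.6 = 131.4
σ(S) = √131.4 ≈ 11.463

11.463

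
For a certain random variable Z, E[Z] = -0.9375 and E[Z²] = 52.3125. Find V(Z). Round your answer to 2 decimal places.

V(Z) = 52.3125 − (-0.9375)² = 51.43359375

51.43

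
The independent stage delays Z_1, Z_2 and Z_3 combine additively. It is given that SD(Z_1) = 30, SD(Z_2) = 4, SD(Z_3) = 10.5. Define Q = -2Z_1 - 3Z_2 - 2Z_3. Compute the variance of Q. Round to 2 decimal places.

4185.00

Var(Z_1) = 900, Var(Z_2) = 16, Var(Z_3) = 110.25
By independence, Var(Q) = (-2)²Var(Z_1) + (-3)²Var(Z_2) + (-2)²Var(Z_3)
= (-2)²·900 + (-3)²·16 + (-2)²·110.25 = 4185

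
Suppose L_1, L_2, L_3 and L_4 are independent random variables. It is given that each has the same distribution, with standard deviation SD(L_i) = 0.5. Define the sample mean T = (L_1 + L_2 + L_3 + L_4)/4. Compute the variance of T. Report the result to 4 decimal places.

Var(L_i) = (0.5)² = 0.25
By independence, Var(T) = (0.25)²Var(L_1) + (0.25)²Var(L_2) + (0.25)²Var(L_3) + (0.25)²Var(L_4)
= (0.25)²·0.25 + (0.25)²·0.25 + (0.25)²·0.25 + (0.25)²·0.25 = 0.0625

0.0625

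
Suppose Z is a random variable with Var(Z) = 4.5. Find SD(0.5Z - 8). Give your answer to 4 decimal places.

1.0607

Var(0.5Z - 8) = (0.5)²·4.5 = 1.125
SD(0.5Z - 8) = √1.125 ≈ 1.0607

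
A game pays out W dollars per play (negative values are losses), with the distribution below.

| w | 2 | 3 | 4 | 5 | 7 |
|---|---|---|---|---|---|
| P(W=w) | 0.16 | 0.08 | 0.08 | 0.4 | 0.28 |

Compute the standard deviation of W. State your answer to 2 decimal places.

E[W] = (2)(0.16) + (3)(0.08) + (4)(0.08) + (5)(0.4) + (7)(0.28) = 4.84
E[W²] = (2)²(0.16) + (3)²(0.08) + (4)²(0.08) + (5)²(0.4) + (7)²(0.28) = 26.36
Var(W) = E[W²] − (E[W])² = 26.36 − (4.84)² = 2.9344
SD(W) = √2.9344 ≈ 1.71

1.71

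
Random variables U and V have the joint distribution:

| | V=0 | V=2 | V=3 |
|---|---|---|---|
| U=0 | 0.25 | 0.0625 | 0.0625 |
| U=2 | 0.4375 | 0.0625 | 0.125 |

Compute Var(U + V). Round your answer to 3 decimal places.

E[U] = 1.25,  E[V] = 0.8125,  E[UV] = 1
Var(U) = 2.5 − (1.25)² = 0.9375;  Var(V) = 2.1875 − (0.8125)² = 1.52734375
Cov(U,V) = 1 − (1.25)(0.8125) = -0.015625
Var(U + V) = (1)²·0.9375 + (1)²·1.52734375 + 2·(1)·(1)·-0.015625 = 2.43359375

2.434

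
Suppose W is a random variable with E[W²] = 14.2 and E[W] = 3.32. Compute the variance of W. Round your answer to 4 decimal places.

3.1776

Var(W) = 14.2 − (3.32)² = 3.1776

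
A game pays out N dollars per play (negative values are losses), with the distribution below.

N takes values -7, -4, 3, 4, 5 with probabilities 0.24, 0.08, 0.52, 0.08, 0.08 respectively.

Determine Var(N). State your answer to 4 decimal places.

E[N] = (-7)(0.24) + (-4)(0.08) + (3)(0.52) + (4)(0.08) + (5)(0.08) = 0.28
E[N²] = (-7)²(0.24) + (-4)²(0.08) + (3)²(0.52) + (4)²(0.08) + (5)²(0.08) = 21
Var(N) = E[N²] − (E[N])² = 21 − (0.28)² = 20.9216

20.9216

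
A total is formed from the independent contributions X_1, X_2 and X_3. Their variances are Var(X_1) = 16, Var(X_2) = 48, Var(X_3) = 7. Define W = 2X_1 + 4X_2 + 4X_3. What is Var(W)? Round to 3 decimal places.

By independence, Var(W) = (2)²Var(X_1) + (4)²Var(X_2) + (4)²Var(X_3)
= (2)²·16 + (4)²·48 + (4)²·7 = 944

944.000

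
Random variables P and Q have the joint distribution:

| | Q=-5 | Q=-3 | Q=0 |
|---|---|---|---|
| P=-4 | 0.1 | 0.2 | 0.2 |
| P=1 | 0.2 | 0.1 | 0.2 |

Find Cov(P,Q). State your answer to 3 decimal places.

E[P] = -1.5,  E[Q] = -2.4
E[PQ] = 3.1
Cov(P,Q) = E[PQ] − E[P]E[Q] = 3.1 − (-1.5)(-2.4) = -0.5

-0.500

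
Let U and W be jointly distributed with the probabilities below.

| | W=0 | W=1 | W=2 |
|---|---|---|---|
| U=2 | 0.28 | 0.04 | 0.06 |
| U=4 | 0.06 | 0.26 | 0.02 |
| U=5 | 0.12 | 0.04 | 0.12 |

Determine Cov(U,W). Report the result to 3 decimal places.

0.315

E[U] = 3.52,  E[W] = 0.74
E[UW] = 2.92
Cov(U,W) = E[UW] − E[U]E[W] = 2.92 − (3.52)(0.74) = 0.3152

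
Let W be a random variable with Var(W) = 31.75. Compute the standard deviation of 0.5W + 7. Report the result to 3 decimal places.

Var(0.5W + 7) = (0.5)²·31.75 = 7.9375
σ(0.5W + 7) = √7.9375 ≈ 2.817

2.817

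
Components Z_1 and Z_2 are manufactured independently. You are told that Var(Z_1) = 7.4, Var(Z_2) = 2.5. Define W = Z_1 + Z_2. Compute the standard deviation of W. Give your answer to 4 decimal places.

3.1464

By independence, Var(W) = (1)²Var(Z_1) + (1)²Var(Z_2)
= (1)²·7.4 + (1)²·2.5 = 9.9
SD(W) = √9.9 ≈ 3.1464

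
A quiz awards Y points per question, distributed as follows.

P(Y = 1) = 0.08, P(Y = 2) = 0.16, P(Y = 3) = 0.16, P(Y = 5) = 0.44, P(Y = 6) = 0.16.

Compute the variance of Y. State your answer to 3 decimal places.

E[Y] = (1)(0.08) + (2)(0.16) + (3)(0.16) + (5)(0.44) + (6)(0.16) = 4.04
E[Y²] = (1)²(0.08) + (2)²(0.16) + (3)²(0.16) + (5)²(0.44) + (6)²(0.16) = 18.92
Var(Y) = E[Y²] − (E[Y])² = 18.92 − (4.04)² = 2.5984

2.598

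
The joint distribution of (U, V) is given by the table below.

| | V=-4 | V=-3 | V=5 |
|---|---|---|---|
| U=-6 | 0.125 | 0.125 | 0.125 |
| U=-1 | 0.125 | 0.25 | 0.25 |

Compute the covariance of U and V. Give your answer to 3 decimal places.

E[U] = -2.875,  E[V] = -0.25
E[UV] = 1.5
Cov(U,V) = E[UV] − E[U]E[V] = 1.5 − (-2.875)(-0.25) = 0.78125

0.781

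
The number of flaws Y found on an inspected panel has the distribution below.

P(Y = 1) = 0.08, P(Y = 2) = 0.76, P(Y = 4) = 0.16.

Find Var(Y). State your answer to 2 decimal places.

E[Y] = (1)(0.08) + (2)(0.76) + (4)(0.16) = 2.24
E[Y²] = (1)²(0.08) + (2)²(0.76) + (4)²(0.16) = 5.68
Var(Y) = E[Y²] − (E[Y])² = 5.68 − (2.24)² = 0.6624

0.66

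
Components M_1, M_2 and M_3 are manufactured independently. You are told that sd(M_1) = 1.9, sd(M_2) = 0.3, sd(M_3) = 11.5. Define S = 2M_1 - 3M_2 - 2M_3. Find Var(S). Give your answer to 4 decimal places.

Var(M_1) = 3.61, Var(M_2) = 0.09, Var(M_3) = 132.25
By independence, Var(S) = (2)²Var(M_1) + (-3)²Var(M_2) + (-2)²Var(M_3)
= (2)²·3.61 + (-3)²·0.09 + (-2)²·132.25 = 544.25

544.2500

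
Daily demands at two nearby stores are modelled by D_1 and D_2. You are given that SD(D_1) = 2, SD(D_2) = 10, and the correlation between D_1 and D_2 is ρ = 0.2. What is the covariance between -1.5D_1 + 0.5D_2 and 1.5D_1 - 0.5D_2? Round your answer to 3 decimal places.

Var(D_1) = (2)² = 4;  Var(D_2) = (10)² = 100
Cov(D_1,D_2) = ρ·SD(D_1)·SD(D_2) = 0.2·2·10 = 4
Cov(-1.5D_1 + 0.5D_2, 1.5D_1 - 0.5D_2) = (-1.5)(1.5)Var(D_1) + (0.5)(-0.5)Var(D_2) + [(-1.5)(-0.5) + (0.5)(1.5)]Cov(D_1,D_2)
= -2.25·4 + -0.25·100 + 1.5·4 = -28

-28.000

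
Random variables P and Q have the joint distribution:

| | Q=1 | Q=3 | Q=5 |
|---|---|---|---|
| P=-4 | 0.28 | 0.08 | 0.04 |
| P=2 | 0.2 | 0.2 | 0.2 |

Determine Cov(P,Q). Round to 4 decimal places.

E[P] = -0.4,  E[Q] = 2.52
E[PQ] = 0.72
Cov(P,Q) = E[PQ] − E[P]E[Q] = 0.72 − (-0.4)(2.52) = 1.728

1.7280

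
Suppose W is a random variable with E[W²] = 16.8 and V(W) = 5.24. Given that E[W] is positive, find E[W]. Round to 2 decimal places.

3.40

(E[W])² = E[W²] − V(W) = 16.8 − 5.24 = 11.56
E[W] = √11.56 = 3.4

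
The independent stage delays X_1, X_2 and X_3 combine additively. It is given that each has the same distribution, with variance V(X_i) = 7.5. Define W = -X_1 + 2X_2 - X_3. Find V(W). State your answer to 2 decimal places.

By independence, V(W) = (-1)²V(X_1) + (2)²V(X_2) + (-1)²V(X_3)
= (-1)²·7.5 + (2)²·7.5 + (-1)²·7.5 = 45

45.00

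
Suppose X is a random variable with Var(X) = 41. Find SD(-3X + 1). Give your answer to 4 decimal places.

19.2094

Var(-3X + 1) = (-3)²·41 = 369
SD(-3X + 1) = √369 ≈ 19.2094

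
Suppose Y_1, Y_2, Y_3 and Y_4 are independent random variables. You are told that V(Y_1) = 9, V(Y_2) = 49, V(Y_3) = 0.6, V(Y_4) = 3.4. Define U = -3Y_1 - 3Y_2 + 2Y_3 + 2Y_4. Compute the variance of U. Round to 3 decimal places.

By independence, V(U) = (-3)²V(Y_1) + (-3)²V(Y_2) + (2)²V(Y_3) + (2)²V(Y_4)
= (-3)²·9 + (-3)²·49 + (2)²·0.6 + (2)²·3.4 = 538

538.000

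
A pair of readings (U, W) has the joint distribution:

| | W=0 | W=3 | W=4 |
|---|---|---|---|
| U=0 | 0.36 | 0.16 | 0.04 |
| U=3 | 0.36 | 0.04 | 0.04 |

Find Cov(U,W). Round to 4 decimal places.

E[U] = 1.32,  E[W] = 0.92
E[UW] = 0.84
Cov(U,W) = E[UW] − E[U]E[W] = 0.84 − (1.32)(0.92) = -0.3744

-0.3744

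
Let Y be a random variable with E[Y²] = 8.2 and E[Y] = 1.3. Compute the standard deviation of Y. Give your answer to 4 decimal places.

Var(Y) = 8.2 − (1.3)² = 6.51
sd(Y) = √6.51 ≈ 2.5515

2.5515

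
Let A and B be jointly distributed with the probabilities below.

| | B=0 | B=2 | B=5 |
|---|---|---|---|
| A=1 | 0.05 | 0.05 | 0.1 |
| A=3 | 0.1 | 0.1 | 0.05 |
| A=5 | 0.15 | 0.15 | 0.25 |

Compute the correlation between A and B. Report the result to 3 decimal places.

E[A] = 3.7,  E[B] = 2.6
E[AB] = 9.7
Cov(A,B) = E[AB] − E[A]E[B] = 9.7 − (3.7)(2.6) = 0.08
V(A) = 2.51,  V(B) = 4.44
ρ = 0.08 / √(2.51·4.44) ≈ 0.024

0.024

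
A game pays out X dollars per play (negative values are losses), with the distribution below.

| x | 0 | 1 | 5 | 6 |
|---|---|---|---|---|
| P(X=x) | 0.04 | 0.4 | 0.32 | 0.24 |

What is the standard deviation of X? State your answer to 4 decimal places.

2.2818

E[X] = (0)(0.04) + (1)(0.4) + (5)(0.32) + (6)(0.24) = 3.44
E[X²] = (0)²(0.04) + (1)²(0.4) + (5)²(0.32) + (6)²(0.24) = 17.04
var(X) = E[X²] − (E[X])² = 17.04 − (3.44)² = 5.2064
SD(X) = √5.2064 ≈ 2.2818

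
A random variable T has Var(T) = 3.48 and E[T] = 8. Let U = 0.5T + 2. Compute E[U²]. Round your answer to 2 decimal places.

E[0.5T + 2] = 0.5·8 + 2 = 6
Var(0.5T + 2) = (0.5)²·3.48 = 0.87
E[U²] = Var(U) + (E[U])² = 0.87 + (6)² = 36.87

36.87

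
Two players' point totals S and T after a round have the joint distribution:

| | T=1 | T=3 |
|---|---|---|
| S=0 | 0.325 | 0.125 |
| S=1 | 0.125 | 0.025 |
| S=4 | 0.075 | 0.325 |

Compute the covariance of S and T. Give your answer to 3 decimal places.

0.988

E[S] = 1.75,  E[T] = 1.95
E[ST] = 4.4
Cov(S,T) = E[ST] − E[S]E[T] = 4.4 − (1.75)(1.95) = 0.9875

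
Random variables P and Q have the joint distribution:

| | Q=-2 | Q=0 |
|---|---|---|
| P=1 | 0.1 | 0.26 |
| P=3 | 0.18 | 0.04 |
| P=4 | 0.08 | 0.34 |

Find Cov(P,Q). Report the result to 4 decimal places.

E[P] = 2.7,  E[Q] = -0.72
E[PQ] = -1.92
Cov(P,Q) = E[PQ] − E[P]E[Q] = -1.92 − (2.7)(-0.72) = 0.024

0.0240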